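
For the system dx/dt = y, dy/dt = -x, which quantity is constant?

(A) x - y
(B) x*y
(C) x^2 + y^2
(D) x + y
C

A first integral I satisfies dI/dt = 0 along every solution. Differentiate each option and use the equation of motion:
(A) d/dt[x - y] = y - (-x) = x + y, not identically 0
(B) d/dt[x*y] = (dx/dt)y + x(dy/dt) = y^2 - x^2, not identically 0
(C) d/dt[x^2 + y^2] = 2x*dx/dt + 2y*dy/dt = 2x*y + 2y*(-x) = 0
(D) d/dt[x + y] = y + (-x) = y - x, not identically 0

Only (C) has zero time-derivative. So x^2 + y^2 (the squared radius; trajectories are circles) is the conserved quantity.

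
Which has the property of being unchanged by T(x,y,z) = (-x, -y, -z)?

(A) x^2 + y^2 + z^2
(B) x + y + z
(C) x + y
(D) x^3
A

Apply T(x,y,z) = (-x, -y, -z) to each option, i.e. replace (x, y, z) by the transformed coordinates.
Substitute the transformed coordinates into each option and compare with the original:
(A) x^2 + y^2 + z^2  ->  (-x)^2 + (-y)^2 + (-z)^2 = x^2 + y^2 + z^2   [equals x^2 + y^2 + z^2: invariant]
(B) x + y + z  ->  (-x) + (-y) + (-z) = -x - y - z   [differs from x + y + z: not invariant]
(C) x + y  ->  (-x) + (-y) = -x - y   [differs from x + y: not invariant]
(D) x^3  ->  (-x)^3 = -x^3   [differs from x^3: not invariant]

Only option (A), x^2 + y^2 + z^2, is unchanged by the transformation.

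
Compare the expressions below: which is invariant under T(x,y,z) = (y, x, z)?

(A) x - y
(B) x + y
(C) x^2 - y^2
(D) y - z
B

Apply T(x,y,z) = (y, x, z) to each option, i.e. replace (x, y, z) by the transformed coordinates.
Substitute the transformed coordinates into each option and compare with the original:
(A) x - y  ->  (y) - (x) = -x + y   [differs from x - y: not invariant]
(B) x + y  ->  (y) + (x) = x + y   [equals x + y: invariant]
(C) x^2 - y^2  ->  (y)^2 - (x)^2 = -x^2 + y^2   [differs from x^2 - y^2: not invariant]
(D) y - z  ->  (x) - (z) = x - z   [differs from y - z: not invariant]

Only option (B), x + y, is unchanged by the transformation.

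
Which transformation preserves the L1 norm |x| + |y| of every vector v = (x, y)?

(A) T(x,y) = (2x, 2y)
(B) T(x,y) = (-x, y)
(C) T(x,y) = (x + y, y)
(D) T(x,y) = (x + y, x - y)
B

A transformation preserves a norm if ||T(v)|| = ||v|| for every v; a single vector where the norm changes rules an option out.

(A) T(x,y) = (2x, 2y): v = (1, 0) has norm |1| + |0| = 1, but T(v) = (2, 0) has norm 2 -- not preserved.
(B) T(x,y) = (-x, y): preserves the norm -- it only permutes the coordinates and/or flips signs, which leaves |x| + |y| unchanged.
(C) T(x,y) = (x + y, y): v = (0, 1) has norm |0| + |1| = 1, but T(v) = (1, 1) has norm 2 -- not preserved.
(D) T(x,y) = (x + y, x - y): v = (1, 0) has norm |1| + |0| = 1, but T(v) = (1, 1) has norm 2 -- not preserved.

Therefore the answer is (B).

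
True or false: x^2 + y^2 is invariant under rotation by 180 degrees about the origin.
True

Applying rotation by 180 degrees: x' = x*cos(180 degrees) - y*sin(180 degrees) = -x, y' = x*sin(180 degrees) + y*cos(180 degrees) = -y

Substituting into x^2 + y^2:
(-x)^2 + (-y)^2
= x^2 + y^2

This equals the original expression x^2 + y^2, so it IS invariant.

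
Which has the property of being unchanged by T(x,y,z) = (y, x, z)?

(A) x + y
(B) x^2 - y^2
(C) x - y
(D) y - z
A

Apply T(x,y,z) = (y, x, z) to each option, i.e. replace (x, y, z) by the transformed coordinates.
Substitute the transformed coordinates into each option and compare with the original:
(A) x + y  ->  (y) + (x) = x + y   [equals x + y: invariant]
(B) x^2 - y^2  ->  (y)^2 - (x)^2 = -x^2 + y^2   [differs from x^2 - y^2: not invariant]
(C) x - y  ->  (y) - (x) = -x + y   [differs from x - y: not invariant]
(D) y - z  ->  (x) - (z) = x - z   [differs from y - z: not invariant]

Only option (A), x + y, is unchanged by the transformation.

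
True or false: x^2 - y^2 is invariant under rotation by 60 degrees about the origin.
False

Applying rotation by 60 degrees: x' = x*cos(60 degrees) - y*sin(60 degrees) = x/2 - sqrt(3)y/2, y' = x*sin(60 degrees) + y*cos(60 degrees) = sqrt(3)x/2 + y/2

Substituting into x^2 - y^2:
(x/2 - sqrt(3)y/2)^2 - (sqrt(3)x/2 + y/2)^2
= -x^2/2 - sqrt(3)xy + y^2/2

This differs from the original expression x^2 - y^2, so it is NOT invariant.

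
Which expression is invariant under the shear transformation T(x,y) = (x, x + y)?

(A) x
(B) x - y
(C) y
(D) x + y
A

Under the shear T(x,y) = (x, x + y):
Substitute the transformed coordinates into each option and compare with the original:
(A) x  ->  (x) = x   [equals x: invariant]
(B) x - y  ->  (x) - (x + y) = -y   [differs from x - y: not invariant]
(C) y  ->  (x + y) = x + y   [differs from y: not invariant]
(D) x + y  ->  (x) + (x + y) = 2x + y   [differs from x + y: not invariant]

Only option (A), x, is unchanged by the transformation.
A vertical shear moves points parallel to the y-axis, so the x-coordinate (and any function of x alone) is unchanged.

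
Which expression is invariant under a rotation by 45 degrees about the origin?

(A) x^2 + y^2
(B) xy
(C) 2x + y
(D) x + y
A

A rotation by 45 degrees sends (x, y) to (sqrt(2)x/2 - sqrt(2)y/2, sqrt(2)x/2 + sqrt(2)y/2).
Substitute the transformed coordinates into each option and compare with the original:
(A) x^2 + y^2  ->  (sqrt(2)x/2 - sqrt(2)y/2)^2 + (sqrt(2)x/2 + sqrt(2)y/2)^2 = x^2 + y^2   [equals x^2 + y^2: invariant]
(B) xy  ->  (sqrt(2)x/2 - sqrt(2)y/2)(sqrt(2)x/2 + sqrt(2)y/2) = x^2/2 - y^2/2   [differs from xy: not invariant]
(C) 2x + y  ->  2(sqrt(2)x/2 - sqrt(2)y/2) + (sqrt(2)x/2 + sqrt(2)y/2) = 3sqrt(2)x/2 - sqrt(2)y/2   [differs from 2x + y: not invariant]
(D) x + y  ->  (sqrt(2)x/2 - sqrt(2)y/2) + (sqrt(2)x/2 + sqrt(2)y/2) = sqrt(2)x   [differs from x + y: not invariant]

Only option (A), x^2 + y^2, is unchanged by the transformation.
Geometrically, x^2 + y^2 is the squared distance from the origin, which every rotation about the origin preserves.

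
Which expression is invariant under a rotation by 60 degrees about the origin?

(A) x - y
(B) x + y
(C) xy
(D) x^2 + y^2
D

A rotation by 60 degrees sends (x, y) to (x/2 - sqrt(3)y/2, sqrt(3)x/2 + y/2).
Substitute the transformed coordinates into each option and compare with the original:
(A) x - y  ->  (x/2 - sqrt(3)y/2) - (sqrt(3)x/2 + y/2) = -sqrt(3)x/2 + x/2 - sqrt(3)y/2 - y/2   [differs from x - y: not invariant]
(B) x + y  ->  (x/2 - sqrt(3)y/2) + (sqrt(3)x/2 + y/2) = x/2 + sqrt(3)x/2 - sqrt(3)y/2 + y/2   [differs from x + y: not invariant]
(C) xy  ->  (x/2 - sqrt(3)y/2)(sqrt(3)x/2 + y/2) = sqrt(3)x^2/4 - xy/2 - sqrt(3)y^2/4   [differs from xy: not invariant]
(D) x^2 + y^2  ->  (x/2 - sqrt(3)y/2)^2 + (sqrt(3)x/2 + y/2)^2 = x^2 + y^2   [equals x^2 + y^2: invariant]

Only option (D), x^2 + y^2, is unchanged by the transformation.
Geometrically, x^2 + y^2 is the squared distance from the origin, which every rotation about the origin preserves.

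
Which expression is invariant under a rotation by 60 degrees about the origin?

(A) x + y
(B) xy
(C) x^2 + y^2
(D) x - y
C

A rotation by 60 degrees sends (x, y) to (x/2 - sqrt(3)y/2, sqrt(3)x/2 + y/2).
Substitute the transformed coordinates into each option and compare with the original:
(A) x + y  ->  (x/2 - sqrt(3)y/2) + (sqrt(3)x/2 + y/2) = x/2 + sqrt(3)x/2 - sqrt(3)y/2 + y/2   [differs from x + y: not invariant]
(B) xy  ->  (x/2 - sqrt(3)y/2)(sqrt(3)x/2 + y/2) = sqrt(3)x^2/4 - xy/2 - sqrt(3)y^2/4   [differs from xy: not invariant]
(C) x^2 + y^2  ->  (x/2 - sqrt(3)y/2)^2 + (sqrt(3)x/2 + y/2)^2 = x^2 + y^2   [equals x^2 + y^2: invariant]
(D) x - y  ->  (x/2 - sqrt(3)y/2) - (sqrt(3)x/2 + y/2) = -sqrt(3)x/2 + x/2 - sqrt(3)y/2 - y/2   [differs from x - y: not invariant]

Only option (C), x^2 + y^2, is unchanged by the transformation.
Geometrically, x^2 + y^2 is the squared distance from the origin, which every rotation about the origin preserves.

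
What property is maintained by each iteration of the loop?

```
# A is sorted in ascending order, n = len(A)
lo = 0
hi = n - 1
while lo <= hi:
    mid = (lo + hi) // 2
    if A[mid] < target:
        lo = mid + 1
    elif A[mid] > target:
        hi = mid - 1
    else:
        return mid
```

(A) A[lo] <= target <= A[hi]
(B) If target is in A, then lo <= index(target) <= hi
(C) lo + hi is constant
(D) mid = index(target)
B

A loop invariant must hold before the first iteration and be re-established by every execution of the body.

(B) If target is in A, then lo <= index(target) <= hi: Before the loop [lo, hi] = [0, n-1] covers every index. When A[mid] < target, sortedness puts target strictly to the right of mid, so setting lo = mid + 1 keeps index(target) in [lo, hi]; symmetrically for hi = mid - 1. Hence 'if target is in A then lo <= index(target) <= hi' holds after every iteration, and when lo > hi it proves target is absent.

The other options fail:
(A) A[lo] <= target <= A[hi]: fails when target is not in A (e.g. target < A[0] already violates it before the loop), so it is not maintained in general.
(C) lo + hi is constant: each iteration moves exactly one of lo, hi, so lo + hi changes (e.g. 0 + (n-1) becomes (mid+1) + (n-1)).
(D) mid = index(target): mid is just the current probe; it equals index(target) only on the iteration that returns.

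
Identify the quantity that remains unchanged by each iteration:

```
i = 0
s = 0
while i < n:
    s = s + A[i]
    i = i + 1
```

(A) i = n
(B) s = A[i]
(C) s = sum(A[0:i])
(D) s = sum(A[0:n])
C

A loop invariant must hold before the first iteration and be re-established by every execution of the body.

(C) s = sum(A[0:i]): Initially i = 0 and s = 0 = sum of the empty slice A[0:0]. If s = sum(A[0:i]) holds at the top of an iteration, the body sets s to sum(A[0:i]) + A[i] = sum(A[0:i+1]) and then i to i+1, so s = sum(A[0:i]) holds again. At exit i = n, giving s = sum(A[0:n]).

The other options fail:
(A) i = n: false initially (i = 0); it is the exit condition, not an invariant.
(B) s = A[i]: after the first iteration s = A[0] but i = 1, so s = A[i] compares s with the wrong element (and fails in general).
(D) s = sum(A[0:n]): false before the loop (s = 0, not the full sum) -- it only becomes true at exit.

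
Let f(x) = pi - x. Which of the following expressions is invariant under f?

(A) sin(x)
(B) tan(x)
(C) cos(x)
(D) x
A

For f(x) = pi - x:
sin(pi - x) = sin(x), so sine is invariant under this transformation.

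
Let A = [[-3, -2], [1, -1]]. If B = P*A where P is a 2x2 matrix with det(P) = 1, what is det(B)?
5

By the multiplicative property of determinants, det(B) = det(P*A) = det(P) * det(A) = det(A),
so the determinant is invariant under multiplication by any determinant-1 matrix; we just need det(A).

det(A) = (-3)(-1) - (-2)(1) = 3 - (-2) = 5

Therefore det(B) = 1 * 5 = 5.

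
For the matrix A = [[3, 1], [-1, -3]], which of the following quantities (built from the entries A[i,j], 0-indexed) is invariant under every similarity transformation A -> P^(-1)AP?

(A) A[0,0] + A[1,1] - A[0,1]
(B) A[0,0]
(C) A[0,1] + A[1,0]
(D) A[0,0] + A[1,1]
D

A[0,0] + A[1,1] is the trace of A. By the cyclic property of the trace, tr(P^(-1)AP) = tr(APP^(-1)) = tr(A), so it is the same for every matrix similar to A.

The other combinations are not similarity invariants. For example, take P = [[2, 1], [1, 1]] (det P = 1), so P^(-1) = [[1, -1], [-1, 2]] and
B = P^(-1)AP = [[12, 8], [-17, -12]].
Evaluating each option on A and on B:
(A) A[0,0] + A[1,1] - A[0,1]: -1 for A, -8 for B -> changes
(B) A[0,0]: 3 for A, 12 for B -> changes
(C) A[0,1] + A[1,0]: 0 for A, -9 for B -> changes
(D) A[0,0] + A[1,1]: 0 for A, 0 for B -> unchanged

Only (D) A[0,0] + A[1,1] = 0 survives (and it does so for every P, not just this one), so it is the invariant.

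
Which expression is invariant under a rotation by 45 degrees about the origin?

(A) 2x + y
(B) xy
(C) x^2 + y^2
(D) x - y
C

A rotation by 45 degrees sends (x, y) to (sqrt(2)x/2 - sqrt(2)y/2, sqrt(2)x/2 + sqrt(2)y/2).
Substitute the transformed coordinates into each option and compare with the original:
(A) 2x + y  ->  2(sqrt(2)x/2 - sqrt(2)y/2) + (sqrt(2)x/2 + sqrt(2)y/2) = 3sqrt(2)x/2 - sqrt(2)y/2   [differs from 2x + y: not invariant]
(B) xy  ->  (sqrt(2)x/2 - sqrt(2)y/2)(sqrt(2)x/2 + sqrt(2)y/2) = x^2/2 - y^2/2   [differs from xy: not invariant]
(C) x^2 + y^2  ->  (sqrt(2)x/2 - sqrt(2)y/2)^2 + (sqrt(2)x/2 + sqrt(2)y/2)^2 = x^2 + y^2   [equals x^2 + y^2: invariant]
(D) x - y  ->  (sqrt(2)x/2 - sqrt(2)y/2) - (sqrt(2)x/2 + sqrt(2)y/2) = -sqrt(2)y   [differs from x - y: not invariant]

Only option (C), x^2 + y^2, is unchanged by the transformation.
Geometrically, x^2 + y^2 is the squared distance from the origin, which every rotation about the origin preserves.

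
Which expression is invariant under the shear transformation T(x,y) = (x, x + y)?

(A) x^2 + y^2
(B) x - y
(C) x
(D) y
C

Under the shear T(x,y) = (x, x + y):
Substitute the transformed coordinates into each option and compare with the original:
(A) x^2 + y^2  ->  (x)^2 + (x + y)^2 = 2x^2 + 2xy + y^2   [differs from x^2 + y^2: not invariant]
(B) x - y  ->  (x) - (x + y) = -y   [differs from x - y: not invariant]
(C) x  ->  (x) = x   [equals x: invariant]
(D) y  ->  (x + y) = x + y   [differs from y: not invariant]

Only option (C), x, is unchanged by the transformation.
A vertical shear moves points parallel to the y-axis, so the x-coordinate (and any function of x alone) is unchanged.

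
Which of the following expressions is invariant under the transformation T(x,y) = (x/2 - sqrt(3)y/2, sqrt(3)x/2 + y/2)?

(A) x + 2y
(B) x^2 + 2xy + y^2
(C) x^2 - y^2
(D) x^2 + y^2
D

An expression E(x,y) is invariant under T if E(T(x,y)) = E(x,y). Here T(x,y) = (x/2 - sqrt(3)y/2, sqrt(3)x/2 + y/2).
Substitute the transformed coordinates into each option and compare with the original:
(A) x + 2y  ->  (x/2 - sqrt(3)y/2) + 2(sqrt(3)x/2 + y/2) = x/2 + sqrt(3)x - sqrt(3)y/2 + y   [differs from x + 2y: not invariant]
(B) x^2 + 2xy + y^2  ->  (x/2 - sqrt(3)y/2)^2 + 2(x/2 - sqrt(3)y/2)(sqrt(3)x/2 + y/2) + (sqrt(3)x/2 + y/2)^2 = sqrt(3)x^2/2 + x^2 - xy - sqrt(3)y^2/2 + y^2   [differs from x^2 + 2xy + y^2: not invariant]
(C) x^2 - y^2  ->  (x/2 - sqrt(3)y/2)^2 - (sqrt(3)x/2 + y/2)^2 = -x^2/2 - sqrt(3)xy + y^2/2   [differs from x^2 - y^2: not invariant]
(D) x^2 + y^2  ->  (x/2 - sqrt(3)y/2)^2 + (sqrt(3)x/2 + y/2)^2 = x^2 + y^2   [equals x^2 + y^2: invariant]

Only option (D), x^2 + y^2, is unchanged by the transformation.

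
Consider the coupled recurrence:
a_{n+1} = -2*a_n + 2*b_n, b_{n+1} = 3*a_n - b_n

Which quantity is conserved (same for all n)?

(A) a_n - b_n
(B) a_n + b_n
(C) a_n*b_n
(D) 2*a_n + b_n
B

Replace a_n by a_{n+1} = -2*a_n + 2*b_n and b_n by b_{n+1} = 3*a_n - b_n in each option and simplify:
(A) a_n - b_n  ->  (-2*a_n + 2*b_n) - (3*a_n - b_n) = -5*a_n + 3*b_n   [not conserved]
(B) a_n + b_n  ->  (-2*a_n + 2*b_n) + (3*a_n - b_n) = a_n + b_n   [conserved]
(C) a_n*b_n  ->  (-2*a_n + 2*b_n)*(3*a_n - b_n) = -6*a_n^2 + 8*a_n*b_n - 2*b_n^2   [not conserved]
(D) 2*a_n + b_n  ->  2*(-2*a_n + 2*b_n) + (3*a_n - b_n) = -a_n + 3*b_n   [not conserved]

Only (B) a_n + b_n returns to itself after one step, so it is the conserved quantity.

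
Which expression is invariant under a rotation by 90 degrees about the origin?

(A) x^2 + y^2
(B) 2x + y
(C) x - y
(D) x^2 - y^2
A

A rotation by 90 degrees sends (x, y) to (-y, x).
Substitute the transformed coordinates into each option and compare with the original:
(A) x^2 + y^2  ->  (-y)^2 + (x)^2 = x^2 + y^2   [equals x^2 + y^2: invariant]
(B) 2x + y  ->  2(-y) + (x) = x - 2y   [differs from 2x + y: not invariant]
(C) x - y  ->  (-y) - (x) = -x - y   [differs from x - y: not invariant]
(D) x^2 - y^2  ->  (-y)^2 - (x)^2 = -x^2 + y^2   [differs from x^2 - y^2: not invariant]

Only option (A), x^2 + y^2, is unchanged by the transformation.
Geometrically, x^2 + y^2 is the squared distance from the origin, which every rotation about the origin preserves.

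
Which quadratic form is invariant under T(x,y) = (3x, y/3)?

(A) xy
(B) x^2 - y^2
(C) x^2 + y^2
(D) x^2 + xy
A

T multiplies x by 3 and divides y by 3.
Substitute the transformed coordinates into each option and compare with the original:
(A) xy  ->  (3x)(y/3) = xy   [equals xy: invariant]
(B) x^2 - y^2  ->  (3x)^2 - (y/3)^2 = 9x^2 - y^2/9   [differs from x^2 - y^2: not invariant]
(C) x^2 + y^2  ->  (3x)^2 + (y/3)^2 = 9x^2 + y^2/9   [differs from x^2 + y^2: not invariant]
(D) x^2 + xy  ->  (3x)^2 + (3x)(y/3) = 9x^2 + xy   [differs from x^2 + xy: not invariant]

Only option (A), xy, is unchanged by the transformation.
The factors 3 and 1/3 cancel only in the pure product xy.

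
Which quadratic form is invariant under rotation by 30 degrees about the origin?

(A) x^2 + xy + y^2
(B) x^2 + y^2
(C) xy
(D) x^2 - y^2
B

Rotation by 30 degrees sends (x, y) to (sqrt(3)x/2 - y/2, x/2 + sqrt(3)y/2).
Substitute the transformed coordinates into each option and compare with the original:
(A) x^2 + xy + y^2  ->  (sqrt(3)x/2 - y/2)^2 + (sqrt(3)x/2 - y/2)(x/2 + sqrt(3)y/2) + (x/2 + sqrt(3)y/2)^2 = sqrt(3)x^2/4 + x^2 + xy/2 - sqrt(3)y^2/4 + y^2   [differs from x^2 + xy + y^2: not invariant]
(B) x^2 + y^2  ->  (sqrt(3)x/2 - y/2)^2 + (x/2 + sqrt(3)y/2)^2 = x^2 + y^2   [equals x^2 + y^2: invariant]
(C) xy  ->  (sqrt(3)x/2 - y/2)(x/2 + sqrt(3)y/2) = sqrt(3)x^2/4 + xy/2 - sqrt(3)y^2/4   [differs from xy: not invariant]
(D) x^2 - y^2  ->  (sqrt(3)x/2 - y/2)^2 - (x/2 + sqrt(3)y/2)^2 = x^2/2 - sqrt(3)xy - y^2/2   [differs from x^2 - y^2: not invariant]

Only option (B), x^2 + y^2, is unchanged by the transformation.
x^2 + y^2 is the squared distance from the origin, which rotations preserve.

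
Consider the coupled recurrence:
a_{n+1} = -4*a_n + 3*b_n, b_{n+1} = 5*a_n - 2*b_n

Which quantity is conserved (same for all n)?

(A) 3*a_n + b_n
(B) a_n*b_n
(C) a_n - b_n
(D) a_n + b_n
D

Replace a_n by a_{n+1} = -4*a_n + 3*b_n and b_n by b_{n+1} = 5*a_n - 2*b_n in each option and simplify:
(A) 3*a_n + b_n  ->  3*(-4*a_n + 3*b_n) + (5*a_n - 2*b_n) = -7*a_n + 7*b_n   [not conserved]
(B) a_n*b_n  ->  (-4*a_n + 3*b_n)*(5*a_n - 2*b_n) = -20*a_n^2 + 23*a_n*b_n - 6*b_n^2   [not conserved]
(C) a_n - b_n  ->  (-4*a_n + 3*b_n) - (5*a_n - 2*b_n) = -9*a_n + 5*b_n   [not conserved]
(D) a_n + b_n  ->  (-4*a_n + 3*b_n) + (5*a_n - 2*b_n) = a_n + b_n   [conserved]

Only (D) a_n + b_n returns to itself after one step, so it is the conserved quantity.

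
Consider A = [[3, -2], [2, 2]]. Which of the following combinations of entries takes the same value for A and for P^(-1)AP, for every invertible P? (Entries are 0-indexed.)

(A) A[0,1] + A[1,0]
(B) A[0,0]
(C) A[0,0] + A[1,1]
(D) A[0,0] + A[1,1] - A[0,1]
C

A[0,0] + A[1,1] is the trace of A. By the cyclic property of the trace, tr(P^(-1)AP) = tr(APP^(-1)) = tr(A), so it is the same for every matrix similar to A.

The other combinations are not similarity invariants. For example, take P = [[1, -1], [0, 1]] (det P = 1), so P^(-1) = [[1, 1], [0, 1]] and
B = P^(-1)AP = [[5, -5], [2, 0]].
Evaluating each option on A and on B:
(A) A[0,1] + A[1,0]: 0 for A, -3 for B -> changes
(B) A[0,0]: 3 for A, 5 for B -> changes
(C) A[0,0] + A[1,1]: 5 for A, 5 for B -> unchanged
(D) A[0,0] + A[1,1] - A[0,1]: 7 for A, 10 for B -> changes

Only (C) A[0,0] + A[1,1] = 5 survives (and it does so for every P, not just this one), so it is the invariant.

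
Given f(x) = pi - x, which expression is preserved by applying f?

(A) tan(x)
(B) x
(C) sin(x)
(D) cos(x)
C

For f(x) = pi - x:
sin(pi - x) = sin(x), so sine is invariant under this transformation.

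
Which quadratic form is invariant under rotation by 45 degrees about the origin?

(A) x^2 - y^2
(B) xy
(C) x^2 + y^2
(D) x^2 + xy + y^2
C

Rotation by 45 degrees sends (x, y) to (sqrt(2)x/2 - sqrt(2)y/2, sqrt(2)x/2 + sqrt(2)y/2).
Substitute the transformed coordinates into each option and compare with the original:
(A) x^2 - y^2  ->  (sqrt(2)x/2 - sqrt(2)y/2)^2 - (sqrt(2)x/2 + sqrt(2)y/2)^2 = -2xy   [differs from x^2 - y^2: not invariant]
(B) xy  ->  (sqrt(2)x/2 - sqrt(2)y/2)(sqrt(2)x/2 + sqrt(2)y/2) = x^2/2 - y^2/2   [differs from xy: not invariant]
(C) x^2 + y^2  ->  (sqrt(2)x/2 - sqrt(2)y/2)^2 + (sqrt(2)x/2 + sqrt(2)y/2)^2 = x^2 + y^2   [equals x^2 + y^2: invariant]
(D) x^2 + xy + y^2  ->  (sqrt(2)x/2 - sqrt(2)y/2)^2 + (sqrt(2)x/2 - sqrt(2)y/2)(sqrt(2)x/2 + sqrt(2)y/2) + (sqrt(2)x/2 + sqrt(2)y/2)^2 = 3x^2/2 + y^2/2   [differs from x^2 + xy + y^2: not invariant]

Only option (C), x^2 + y^2, is unchanged by the transformation.
x^2 + y^2 is the squared distance from the origin, which rotations preserve.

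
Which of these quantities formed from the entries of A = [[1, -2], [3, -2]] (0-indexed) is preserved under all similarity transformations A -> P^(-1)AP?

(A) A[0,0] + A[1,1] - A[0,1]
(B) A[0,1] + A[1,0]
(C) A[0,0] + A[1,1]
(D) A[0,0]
C

A[0,0] + A[1,1] is the trace of A. By the cyclic property of the trace, tr(P^(-1)AP) = tr(APP^(-1)) = tr(A), so it is the same for every matrix similar to A.

The other combinations are not similarity invariants. For example, take P = [[1, 2], [0, 1]] (det P = 1), so P^(-1) = [[1, -2], [0, 1]] and
B = P^(-1)AP = [[-5, -8], [3, 4]].
Evaluating each option on A and on B:
(A) A[0,0] + A[1,1] - A[0,1]: 1 for A, 7 for B -> changes
(B) A[0,1] + A[1,0]: 1 for A, -5 for B -> changes
(C) A[0,0] + A[1,1]: -1 for A, -1 for B -> unchanged
(D) A[0,0]: 1 for A, -5 for B -> changes

Only (C) A[0,0] + A[1,1] = -1 survives (and it does so for every P, not just this one), so it is the invariant.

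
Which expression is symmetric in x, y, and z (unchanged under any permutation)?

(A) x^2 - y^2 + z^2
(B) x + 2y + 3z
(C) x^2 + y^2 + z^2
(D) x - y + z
C

A symmetric expression is unchanged when the variables are permuted; here the transformation to test is the swap (x, y) -> (y, x).
A symmetric expression must survive every permutation; the single swap x <-> y already eliminates the distractors, and the keyed expression is also unchanged by x <-> z and y <-> z (each variable enters it in exactly the same way).
Substitute the transformed coordinates into each option and compare with the original:
(A) x^2 - y^2 + z^2  ->  (y)^2 - (x)^2 + z^2 = -x^2 + y^2 + z^2   [differs from x^2 - y^2 + z^2: not invariant]
(B) x + 2y + 3z  ->  (y) + 2(x) + 3z = 2x + y + 3z   [differs from x + 2y + 3z: not invariant]
(C) x^2 + y^2 + z^2  ->  (y)^2 + (x)^2 + z^2 = x^2 + y^2 + z^2   [equals x^2 + y^2 + z^2: invariant]
(D) x - y + z  ->  (y) - (x) + z = -x + y + z   [differs from x - y + z: not invariant]

Only option (C), x^2 + y^2 + z^2, is unchanged by the transformation.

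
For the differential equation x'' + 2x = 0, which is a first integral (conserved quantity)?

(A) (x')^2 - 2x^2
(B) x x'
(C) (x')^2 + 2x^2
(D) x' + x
C

A first integral I satisfies dI/dt = 0 along every solution. Differentiate each option and use the equation of motion:
(A) d/dt[(x')^2 - 2x^2] = 2x'x'' - 4x x' = -8x x', not identically 0
(B) d/dt[x x'] = (x')^2 + x x'' = (x')^2 - 2x^2, not identically 0
(C) d/dt[(x')^2 + 2x^2] = 2x'x'' + 4x x' = 2x'(-2x) + 4x x' = 0
(D) d/dt[x' + x] = x'' + x' = -2x + x', not identically 0

Only (C) has zero time-derivative. So the energy-like quantity (x')^2 + 2x^2 is the first integral.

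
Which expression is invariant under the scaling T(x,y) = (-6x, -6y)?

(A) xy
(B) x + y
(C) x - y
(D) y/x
D

Under the uniform scaling T(x,y) = (-6x, -6y):
Substitute the transformed coordinates into each option and compare with the original:
(A) xy  ->  (-6x)(-6y) = 36xy   [differs from xy: not invariant]
(B) x + y  ->  (-6x) + (-6y) = -6x - 6y   [differs from x + y: not invariant]
(C) x - y  ->  (-6x) - (-6y) = -6x + 6y   [differs from x - y: not invariant]
(D) y/x  ->  (-6y)/(-6x) = y/x   [equals y/x: invariant]

Only option (D), y/x, is unchanged by the transformation.
The common factor -6 cancels in a ratio of coordinates, while sums, products and sums of squares pick up factors of -6 or 36.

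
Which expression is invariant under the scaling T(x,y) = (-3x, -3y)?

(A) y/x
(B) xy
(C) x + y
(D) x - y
A

Under the uniform scaling T(x,y) = (-3x, -3y):
Substitute the transformed coordinates into each option and compare with the original:
(A) y/x  ->  (-3y)/(-3x) = y/x   [equals y/x: invariant]
(B) xy  ->  (-3x)(-3y) = 9xy   [differs from xy: not invariant]
(C) x + y  ->  (-3x) + (-3y) = -3x - 3y   [differs from x + y: not invariant]
(D) x - y  ->  (-3x) - (-3y) = -3x + 3y   [differs from x - y: not invariant]

Only option (A), y/x, is unchanged by the transformation.
The common factor -3 cancels in a ratio of coordinates, while sums, products and sums of squares pick up factors of -3 or 9.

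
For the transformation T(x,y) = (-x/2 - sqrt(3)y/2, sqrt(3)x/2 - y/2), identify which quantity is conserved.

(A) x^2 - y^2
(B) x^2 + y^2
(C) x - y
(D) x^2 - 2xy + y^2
B

An expression E(x,y) is invariant under T if E(T(x,y)) = E(x,y). Here T(x,y) = (-x/2 - sqrt(3)y/2, sqrt(3)x/2 - y/2).
Substitute the transformed coordinates into each option and compare with the original:
(A) x^2 - y^2  ->  (-x/2 - sqrt(3)y/2)^2 - (sqrt(3)x/2 - y/2)^2 = -x^2/2 + sqrt(3)xy + y^2/2   [differs from x^2 - y^2: not invariant]
(B) x^2 + y^2  ->  (-x/2 - sqrt(3)y/2)^2 + (sqrt(3)x/2 - y/2)^2 = x^2 + y^2   [equals x^2 + y^2: invariant]
(C) x - y  ->  (-x/2 - sqrt(3)y/2) - (sqrt(3)x/2 - y/2) = -sqrt(3)x/2 - x/2 - sqrt(3)y/2 + y/2   [differs from x - y: not invariant]
(D) x^2 - 2xy + y^2  ->  (-x/2 - sqrt(3)y/2)^2 - 2(-x/2 - sqrt(3)y/2)(sqrt(3)x/2 - y/2) + (sqrt(3)x/2 - y/2)^2 = sqrt(3)x^2/2 + x^2 + xy - sqrt(3)y^2/2 + y^2   [differs from x^2 - 2xy + y^2: not invariant]

Only option (B), x^2 + y^2, is unchanged by the transformation.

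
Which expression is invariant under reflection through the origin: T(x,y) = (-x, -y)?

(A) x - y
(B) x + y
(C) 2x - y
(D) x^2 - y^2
D

The map is reflection through the origin: T(x,y) = (-x, -y).
Substitute the transformed coordinates into each option and compare with the original:
(A) x - y  ->  (-x) - (-y) = -x + y   [differs from x - y: not invariant]
(B) x + y  ->  (-x) + (-y) = -x - y   [differs from x + y: not invariant]
(C) 2x - y  ->  2(-x) - (-y) = -2x + y   [differs from 2x - y: not invariant]
(D) x^2 - y^2  ->  (-x)^2 - (-y)^2 = x^2 - y^2   [equals x^2 - y^2: invariant]

Only option (D), x^2 - y^2, is unchanged by the transformation.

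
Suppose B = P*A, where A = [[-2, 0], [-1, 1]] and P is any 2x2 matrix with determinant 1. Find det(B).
-2

By the multiplicative property of determinants, det(B) = det(P*A) = det(P) * det(A) = det(A),
so the determinant is invariant under multiplication by any determinant-1 matrix; we just need det(A).

det(A) = (-2)(1) - (0)(-1) = -2 - 0 = -2

Therefore det(B) = 1 * (-2) = -2.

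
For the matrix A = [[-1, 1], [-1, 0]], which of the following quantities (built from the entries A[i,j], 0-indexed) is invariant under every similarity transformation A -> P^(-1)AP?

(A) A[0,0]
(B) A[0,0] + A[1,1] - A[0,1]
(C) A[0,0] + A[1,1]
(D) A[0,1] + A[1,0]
C

A[0,0] + A[1,1] is the trace of A. By the cyclic property of the trace, tr(P^(-1)AP) = tr(APP^(-1)) = tr(A), so it is the same for every matrix similar to A.

The other combinations are not similarity invariants. For example, take P = [[1, 2], [0, 1]] (det P = 1), so P^(-1) = [[1, -2], [0, 1]] and
B = P^(-1)AP = [[1, 3], [-1, -2]].
Evaluating each option on A and on B:
(A) A[0,0]: -1 for A, 1 for B -> changes
(B) A[0,0] + A[1,1] - A[0,1]: -2 for A, -4 for B -> changes
(C) A[0,0] + A[1,1]: -1 for A, -1 for B -> unchanged
(D) A[0,1] + A[1,0]: 0 for A, 2 for B -> changes

Only (C) A[0,0] + A[1,1] = -1 survives (and it does so for every P, not just this one), so it is the invariant.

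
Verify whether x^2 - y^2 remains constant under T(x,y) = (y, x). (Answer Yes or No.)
No

Substitute T(x,y) = (y, x) into the expression and compare with the original.

Original: x^2 - y^2
After applying T: (y)^2 - (x)^2 = -x^2 + y^2

This differs from the original x^2 - y^2 (difference: -2x^2 + 2y^2), so the expression is NOT invariant.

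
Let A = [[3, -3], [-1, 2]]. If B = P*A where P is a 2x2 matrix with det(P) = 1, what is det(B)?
3

By the multiplicative property of determinants, det(B) = det(P*A) = det(P) * det(A) = det(A),
so the determinant is invariant under multiplication by any determinant-1 matrix; we just need det(A).

det(A) = (3)(2) - (-3)(-1) = 6 - 3 = 3

Therefore det(B) = 1 * 3 = 3.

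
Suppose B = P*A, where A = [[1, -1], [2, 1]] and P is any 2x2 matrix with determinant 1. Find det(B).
3

By the multiplicative property of determinants, det(B) = det(P*A) = det(P) * det(A) = det(A),
so the determinant is invariant under multiplication by any determinant-1 matrix; we just need det(A).

det(A) = (1)(1) - (-1)(2) = 1 - (-2) = 3

Therefore det(B) = 1 * 3 = 3.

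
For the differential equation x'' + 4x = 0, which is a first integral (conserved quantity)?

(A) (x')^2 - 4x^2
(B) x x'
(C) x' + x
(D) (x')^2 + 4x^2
D

A first integral I satisfies dI/dt = 0 along every solution. Differentiate each option and use the equation of motion:
(A) d/dt[(x')^2 - 4x^2] = 2x'x'' - 8x x' = -16x x', not identically 0
(B) d/dt[x x'] = (x')^2 + x x'' = (x')^2 - 4x^2, not identically 0
(C) d/dt[x' + x] = x'' + x' = -4x + x', not identically 0
(D) d/dt[(x')^2 + 4x^2] = 2x'x'' + 8x x' = 2x'(-4x) + 8x x' = 0

Only (D) has zero time-derivative. So the energy-like quantity (x')^2 + 4x^2 is the first integral.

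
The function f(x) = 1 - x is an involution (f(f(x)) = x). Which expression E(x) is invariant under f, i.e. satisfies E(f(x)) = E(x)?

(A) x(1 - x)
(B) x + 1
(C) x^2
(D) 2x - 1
A

Replace x by f(x) = 1 - x in each option and simplify. As a quick numerical cross-check, also compare E(3) with E(f(3)) = E(-2).

(A) x(1 - x)  ->  (1 - x)(1 - (1 - x)), which simplifies back to x(1 - x); check: E(3) = -6, E(-2) = -6.   [invariant]
(B) x + 1  ->  (1 - x) + 1 = 2 - x; check: E(3) = 4 but E(-2) = -1.   [not invariant]
(C) x^2  ->  (1 - x)^2 = (x - 1)^2; check: E(3) = 9 but E(-2) = 4.   [not invariant]
(D) 2x - 1  ->  2(1 - x) - 1 = 1 - 2x; check: E(3) = 5 but E(-2) = -5.   [not invariant]

Only (A) is unchanged. E is symmetric under swapping x with f(x) = 1 - x, which is exactly what an involution does.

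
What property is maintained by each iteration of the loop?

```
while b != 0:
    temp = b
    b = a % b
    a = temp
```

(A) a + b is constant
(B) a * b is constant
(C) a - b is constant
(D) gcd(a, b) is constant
D

A loop invariant must hold before the first iteration and be re-established by every execution of the body.

(D) gcd(a, b) is constant: One iteration replaces (a, b) by (b, a mod b). Since a mod b = a - q*b for an integer q, any common divisor of a and b divides b and a mod b, and conversely; hence gcd(b, a mod b) = gcd(a, b). For instance (38, 4) -> (4, 2) keeps gcd = 2. At exit b = 0 and a = gcd of the original inputs.

The other options fail:
(A) a + b is constant: e.g. (a, b) = (38, 4) -> (4, 2): the sum goes from 42 to 6.
(B) a * b is constant: e.g. (a, b) = (38, 4) -> (4, 2): the product goes from 152 to 8.
(C) a - b is constant: e.g. (a, b) = (38, 4) -> (4, 2): the difference goes from 34 to 2.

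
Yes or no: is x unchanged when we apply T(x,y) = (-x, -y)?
No

Substitute T(x,y) = (-x, -y) into the expression and compare with the original.

Original: x
After applying T: (-x) = -x

This differs from the original x (difference: -2x), so the expression is NOT invariant.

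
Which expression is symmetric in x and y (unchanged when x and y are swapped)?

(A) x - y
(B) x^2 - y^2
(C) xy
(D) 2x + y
C

A symmetric expression is unchanged when the variables are permuted; here the transformation to test is the swap (x, y) -> (y, x).
Substitute the transformed coordinates into each option and compare with the original:
(A) x - y  ->  (y) - (x) = -x + y   [differs from x - y: not invariant]
(B) x^2 - y^2  ->  (y)^2 - (x)^2 = -x^2 + y^2   [differs from x^2 - y^2: not invariant]
(C) xy  ->  (y)(x) = xy   [equals xy: invariant]
(D) 2x + y  ->  2(y) + (x) = x + 2y   [differs from 2x + y: not invariant]

Only option (C), xy, is unchanged by the transformation.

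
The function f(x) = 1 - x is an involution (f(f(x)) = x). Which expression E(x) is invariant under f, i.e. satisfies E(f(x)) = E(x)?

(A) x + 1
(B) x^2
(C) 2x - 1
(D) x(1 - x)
D

Replace x by f(x) = 1 - x in each option and simplify. As a quick numerical cross-check, also compare E(4) with E(f(4)) = E(-3).

(A) x + 1  ->  (1 - x) + 1 = 2 - x; check: E(4) = 5 but E(-3) = -2.   [not invariant]
(B) x^2  ->  (1 - x)^2 = (x - 1)^2; check: E(4) = 16 but E(-3) = 9.   [not invariant]
(C) 2x - 1  ->  2(1 - x) - 1 = 1 - 2x; check: E(4) = 7 but E(-3) = -7.   [not invariant]
(D) x(1 - x)  ->  (1 - x)(1 - (1 - x)), which simplifies back to x(1 - x); check: E(4) = -12, E(-3) = -12.   [invariant]

Only (D) is unchanged. E is symmetric under swapping x with f(x) = 1 - x, which is exactly what an involution does.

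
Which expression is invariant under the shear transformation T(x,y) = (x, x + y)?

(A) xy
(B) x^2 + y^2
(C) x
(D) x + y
C

Under the shear T(x,y) = (x, x + y):
Substitute the transformed coordinates into each option and compare with the original:
(A) xy  ->  (x)(x + y) = x^2 + xy   [differs from xy: not invariant]
(B) x^2 + y^2  ->  (x)^2 + (x + y)^2 = 2x^2 + 2xy + y^2   [differs from x^2 + y^2: not invariant]
(C) x  ->  (x) = x   [equals x: invariant]
(D) x + y  ->  (x) + (x + y) = 2x + y   [differs from x + y: not invariant]

Only option (C), x, is unchanged by the transformation.
A vertical shear moves points parallel to the y-axis, so the x-coordinate (and any function of x alone) is unchanged.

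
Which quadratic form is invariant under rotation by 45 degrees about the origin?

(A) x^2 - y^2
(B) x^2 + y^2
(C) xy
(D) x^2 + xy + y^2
B

Rotation by 45 degrees sends (x, y) to (sqrt(2)x/2 - sqrt(2)y/2, sqrt(2)x/2 + sqrt(2)y/2).
Substitute the transformed coordinates into each option and compare with the original:
(A) x^2 - y^2  ->  (sqrt(2)x/2 - sqrt(2)y/2)^2 - (sqrt(2)x/2 + sqrt(2)y/2)^2 = -2xy   [differs from x^2 - y^2: not invariant]
(B) x^2 + y^2  ->  (sqrt(2)x/2 - sqrt(2)y/2)^2 + (sqrt(2)x/2 + sqrt(2)y/2)^2 = x^2 + y^2   [equals x^2 + y^2: invariant]
(C) xy  ->  (sqrt(2)x/2 - sqrt(2)y/2)(sqrt(2)x/2 + sqrt(2)y/2) = x^2/2 - y^2/2   [differs from xy: not invariant]
(D) x^2 + xy + y^2  ->  (sqrt(2)x/2 - sqrt(2)y/2)^2 + (sqrt(2)x/2 - sqrt(2)y/2)(sqrt(2)x/2 + sqrt(2)y/2) + (sqrt(2)x/2 + sqrt(2)y/2)^2 = 3x^2/2 + y^2/2   [differs from x^2 + xy + y^2: not invariant]

Only option (B), x^2 + y^2, is unchanged by the transformation.
x^2 + y^2 is the squared distance from the origin, which rotations preserve.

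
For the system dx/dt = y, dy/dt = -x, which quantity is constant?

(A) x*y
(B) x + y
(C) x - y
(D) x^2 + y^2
D

A first integral I satisfies dI/dt = 0 along every solution. Differentiate each option and use the equation of motion:
(A) d/dt[x*y] = (dx/dt)y + x(dy/dt) = y^2 - x^2, not identically 0
(B) d/dt[x + y] = y + (-x) = y - x, not identically 0
(C) d/dt[x - y] = y - (-x) = x + y, not identically 0
(D) d/dt[x^2 + y^2] = 2x*dx/dt + 2y*dy/dt = 2x*y + 2y*(-x) = 0

Only (D) has zero time-derivative. So x^2 + y^2 (the squared radius; trajectories are circles) is the conserved quantity.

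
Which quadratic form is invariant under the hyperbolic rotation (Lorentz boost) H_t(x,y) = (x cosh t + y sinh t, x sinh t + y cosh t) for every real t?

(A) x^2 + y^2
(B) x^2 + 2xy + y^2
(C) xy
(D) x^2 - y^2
D

Write x' = x cosh t + y sinh t, y' = x sinh t + y cosh t and substitute into each option:
(A) x^2 + y^2: (x cosh t + y sinh t)^2 + (x sinh t + y cosh t)^2 = (x^2 + y^2)(cosh^2 t + sinh^2 t) + 4xy sinh t cosh t = (x^2 + y^2) cosh 2t + 2xy sinh 2t   [not invariant for t != 0]
(B) x^2 + 2xy + y^2: (x' + y')^2 with x' + y' = (x + y)(cosh t + sinh t) = (x + y)e^t, so it becomes (x + y)^2 e^(2t)   [not invariant for t != 0]
(C) xy: (x cosh t + y sinh t)(x sinh t + y cosh t) = xy(cosh^2 t + sinh^2 t) + (x^2 + y^2) sinh t cosh t = xy cosh 2t + (x^2 + y^2)(sinh 2t)/2   [not invariant for t != 0]
(D) x^2 - y^2: (x cosh t + y sinh t)^2 - (x sinh t + y cosh t)^2 = x^2(cosh^2 t - sinh^2 t) + 2xy(cosh t sinh t - sinh t cosh t) + y^2(sinh^2 t - cosh^2 t) = x^2 - y^2   [invariant, using cosh^2 t - sinh^2 t = 1]

Only (D) x^2 - y^2 is unchanged; it is the Minkowski form preserved by Lorentz boosts, just as x^2 + y^2 is preserved by ordinary rotations.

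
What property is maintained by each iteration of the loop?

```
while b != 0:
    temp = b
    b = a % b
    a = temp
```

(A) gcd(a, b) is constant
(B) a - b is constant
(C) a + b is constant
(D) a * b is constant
A

A loop invariant must hold before the first iteration and be re-established by every execution of the body.

(A) gcd(a, b) is constant: One iteration replaces (a, b) by (b, a mod b). Since a mod b = a - q*b for an integer q, any common divisor of a and b divides b and a mod b, and conversely; hence gcd(b, a mod b) = gcd(a, b). For instance (32, 6) -> (6, 2) keeps gcd = 2. At exit b = 0 and a = gcd of the original inputs.

The other options fail:
(B) a - b is constant: e.g. (a, b) = (32, 6) -> (6, 2): the difference goes from 26 to 4.
(C) a + b is constant: e.g. (a, b) = (32, 6) -> (6, 2): the sum goes from 38 to 8.
(D) a * b is constant: e.g. (a, b) = (32, 6) -> (6, 2): the product goes from 192 to 12.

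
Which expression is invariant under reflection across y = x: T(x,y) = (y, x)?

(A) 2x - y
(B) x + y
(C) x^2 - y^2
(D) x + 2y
B

The map is reflection across y = x: T(x,y) = (y, x).
Substitute the transformed coordinates into each option and compare with the original:
(A) 2x - y  ->  2(y) - (x) = -x + 2y   [differs from 2x - y: not invariant]
(B) x + y  ->  (y) + (x) = x + y   [equals x + y: invariant]
(C) x^2 - y^2  ->  (y)^2 - (x)^2 = -x^2 + y^2   [differs from x^2 - y^2: not invariant]
(D) x + 2y  ->  (y) + 2(x) = 2x + y   [differs from x + 2y: not invariant]

Only option (B), x + y, is unchanged by the transformation.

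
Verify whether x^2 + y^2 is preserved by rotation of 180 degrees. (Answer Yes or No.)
Yes

Applying rotation by 180 degrees: x' = x*cos(180 degrees) - y*sin(180 degrees) = -x, y' = x*sin(180 degrees) + y*cos(180 degrees) = -y

Substituting into x^2 + y^2:
(-x)^2 + (-y)^2
= x^2 + y^2

This equals the original expression x^2 + y^2, so it IS invariant.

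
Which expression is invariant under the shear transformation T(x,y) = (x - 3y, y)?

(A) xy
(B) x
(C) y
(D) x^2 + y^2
C

Under the shear T(x,y) = (x - 3y, y):
Substitute the transformed coordinates into each option and compare with the original:
(A) xy  ->  (x - 3y)(y) = xy - 3y^2   [differs from xy: not invariant]
(B) x  ->  (x - 3y) = x - 3y   [differs from x: not invariant]
(C) y  ->  (y) = y   [equals y: invariant]
(D) x^2 + y^2  ->  (x - 3y)^2 + (y)^2 = x^2 - 6xy + 10y^2   [differs from x^2 + y^2: not invariant]

Only option (C), y, is unchanged by the transformation.
A horizontal shear moves points parallel to the x-axis, so the y-coordinate (and any function of y alone) is unchanged.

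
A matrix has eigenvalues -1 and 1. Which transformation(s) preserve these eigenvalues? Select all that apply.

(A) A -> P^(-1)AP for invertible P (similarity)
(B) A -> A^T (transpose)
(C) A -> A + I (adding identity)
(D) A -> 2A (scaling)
A and B

Eigenvalues are preserved by:
1. Similarity transformations: A -> P^(-1)AP (same characteristic polynomial)
2. Transpose: A^T has the same eigenvalues as A

Eigenvalues are NOT preserved by:
- Adding identity: eigenvalues become -1+1, 1+1
- Scaling: eigenvalues become -2, 2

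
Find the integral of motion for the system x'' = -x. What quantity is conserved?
E = (x')^2 + x^2

Multiply the equation by x':
x' * x'' = -x * x'
The left side is d/dt[(x')^2/2] and the right side is d/dt[-x^2/2], so
d/dt[(x')^2/2 + x^2/2] = 0, i.e. (x')^2/2 + x^2/2 = constant.
Multiplying by 2, the integral of motion is E = (x')^2 + x^2.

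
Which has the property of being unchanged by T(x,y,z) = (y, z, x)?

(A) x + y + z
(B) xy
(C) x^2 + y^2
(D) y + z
A

Apply T(x,y,z) = (y, z, x) to each option, i.e. replace (x, y, z) by the transformed coordinates.
Substitute the transformed coordinates into each option and compare with the original:
(A) x + y + z  ->  (y) + (z) + (x) = x + y + z   [equals x + y + z: invariant]
(B) xy  ->  (y)(z) = yz   [differs from xy: not invariant]
(C) x^2 + y^2  ->  (y)^2 + (z)^2 = y^2 + z^2   [differs from x^2 + y^2: not invariant]
(D) y + z  ->  (z) + (x) = x + z   [differs from y + z: not invariant]

Only option (A), x + y + z, is unchanged by the transformation.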